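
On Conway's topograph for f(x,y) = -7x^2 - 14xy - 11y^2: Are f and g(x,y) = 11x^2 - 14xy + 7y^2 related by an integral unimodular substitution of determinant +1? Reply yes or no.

D₁ = -112, D₂ = -112
f is negative-definite; reduce −f:
−f: translate: b→0 (≡14 mod 14), so (7,14,11)→(7,0,4)
−f: flip: (7,0,4)→(4,0,7)
−f: reduced (well bottom): (4,0,7) with a≤c, −a<b≤a
flip sign back: reduced form of f is (-4,0,-7)
g: translate: b→8 (≡-14 mod 22), so (11,-14,7)→(11,8,4)
g: flip: (11,8,4)→(4,-8,11)
g: translate: b→0 (≡-8 mod 8), so (4,-8,11)→(4,0,7)
g: reduced (well bottom): (4,0,7) with a≤c, −a<b≤a
reduced forms (-4, 0, -7) vs (4, 0, 7) ⇒ inequivalent

no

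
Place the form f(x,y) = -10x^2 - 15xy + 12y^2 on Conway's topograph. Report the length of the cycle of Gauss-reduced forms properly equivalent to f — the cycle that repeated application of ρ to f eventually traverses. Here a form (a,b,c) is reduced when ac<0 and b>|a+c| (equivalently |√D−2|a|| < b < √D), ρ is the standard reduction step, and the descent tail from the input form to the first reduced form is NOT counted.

D = 705, ⌊√D⌋ = 26
descent: ρ → (12,15,-10)  [lands on river]
river: ρ → (-10,25,2)
river: ρ → (2,23,-22)
river: ρ → (-22,21,3)
river: ρ → (3,21,-22)
river: ρ → (-22,23,2)
river: ρ → (2,25,-10)
river: ρ → (-10,15,12)
river: ρ → (12,9,-13)
river: ρ → (-13,17,8)
river: ρ → (8,15,-15)
river: ρ → (-15,15,8)
river: ρ → (8,17,-13)
river: ρ → (-13,9,12)
ρ-cycle length = 14 (tail of 1 descent step not counted)

14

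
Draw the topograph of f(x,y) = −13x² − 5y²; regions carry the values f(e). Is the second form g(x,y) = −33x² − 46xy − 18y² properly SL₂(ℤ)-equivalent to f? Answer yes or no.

D₁ = -260, D₂ = -260
f is negative-definite; reduce −f:
−f: flip: (13,0,5)→(5,0,13)
−f: reduced (well bottom): (5,0,13) with a≤c, −a<b≤a
flip sign back: reduced form of f is (-5,0,-13)
g is negative-definite; reduce −g:
−g: translate: b→-20 (≡46 mod 66), so (33,46,18)→(33,-20,5)
−g: flip: (33,-20,5)→(5,20,33)
−g: translate: b→0 (≡20 mod 10), so (5,20,33)→(5,0,13)
−g: reduced (well bottom): (5,0,13) with a≤c, −a<b≤a
flip sign back: reduced form of g is (-5,0,-13)
reduced forms (-5, 0, -13) vs (-5, 0, -13) ⇒ equivalent

yes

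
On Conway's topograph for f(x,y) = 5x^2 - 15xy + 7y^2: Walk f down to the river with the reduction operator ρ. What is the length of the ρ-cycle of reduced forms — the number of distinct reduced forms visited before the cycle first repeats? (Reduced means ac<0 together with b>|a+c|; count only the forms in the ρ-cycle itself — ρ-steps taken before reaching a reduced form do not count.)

D = 85, ⌊√D⌋ = 9
descent: ρ → (7,1,-3)
descent: ρ → (-3,5,5)  [lands on river]
river: ρ → (5,5,-3)
river: ρ → (-3,7,3)
river: ρ → (3,5,-5)
river: ρ → (-5,5,3)
river: ρ → (3,7,-3)
ρ-cycle length = 6 (tail of 2 descent steps not counted)

6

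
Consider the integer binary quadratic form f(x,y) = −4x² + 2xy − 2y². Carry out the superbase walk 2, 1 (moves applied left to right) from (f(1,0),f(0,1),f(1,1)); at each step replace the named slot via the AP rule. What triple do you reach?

start (-4,-2,-4) = (f(1,0),f(0,1),f(1,1))
replace slot 2: 2·((-4)+(-4)) − (-2) = -14 → (-4,-14,-4)
replace slot 1: 2·((-14)+(-4)) − (-4) = -32 → (-32,-14,-4)

-32,-14,-4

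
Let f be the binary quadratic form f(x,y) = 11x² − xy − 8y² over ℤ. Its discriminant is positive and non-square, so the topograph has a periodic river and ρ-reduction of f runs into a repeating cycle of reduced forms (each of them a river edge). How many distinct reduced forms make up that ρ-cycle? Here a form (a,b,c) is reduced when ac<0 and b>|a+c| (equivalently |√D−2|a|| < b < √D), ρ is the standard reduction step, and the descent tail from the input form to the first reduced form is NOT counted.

D = 353, ⌊√D⌋ = 18
descent: ρ → (-8,17,2)  [lands on river]
river: ρ → (2,15,-16)
river: ρ → (-16,17,1)
river: ρ → (1,17,-16)
river: ρ → (-16,15,2)
river: ρ → (2,17,-8)
river: ρ → (-8,15,4)
river: ρ → (4,17,-4)
river: ρ → (-4,15,8)
river: ρ → (8,17,-2)
river: ρ → (-2,15,16)
river: ρ → (16,17,-1)
river: ρ → (-1,17,16)
river: ρ → (16,15,-2)
river: ρ → (-2,17,8)
river: ρ → (8,15,-4)
river: ρ → (-4,17,4)
river: ρ → (4,15,-8)
ρ-cycle length = 18 (tail of 1 descent step not counted)

18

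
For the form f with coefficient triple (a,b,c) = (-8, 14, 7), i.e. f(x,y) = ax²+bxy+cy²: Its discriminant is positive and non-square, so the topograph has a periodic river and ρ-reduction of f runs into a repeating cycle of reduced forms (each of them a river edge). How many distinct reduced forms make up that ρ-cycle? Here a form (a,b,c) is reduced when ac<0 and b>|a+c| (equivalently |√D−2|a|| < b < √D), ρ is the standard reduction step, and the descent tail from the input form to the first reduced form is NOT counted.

D = 420, ⌊√D⌋ = 20
river: ρ → (7,14,-8)
river: ρ → (-8,18,3)
river: ρ → (3,18,-8)
river: ρ → (-8,14,7)
ρ-cycle length = 4 (tail of 0 descent steps not counted)

4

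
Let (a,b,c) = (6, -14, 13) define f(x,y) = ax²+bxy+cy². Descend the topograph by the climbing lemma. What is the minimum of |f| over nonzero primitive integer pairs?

translate: b→-2 (≡-14 mod 12), so (6,-14,13)→(6,-2,5)
flip: (6,-2,5)→(5,2,6)
reduced (well bottom): (5,2,6) with a≤c, −a<b≤a
well minimum = a = 5

5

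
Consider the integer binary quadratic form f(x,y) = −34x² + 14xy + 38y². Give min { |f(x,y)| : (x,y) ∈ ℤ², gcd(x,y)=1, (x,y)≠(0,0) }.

river: ρ → (38,62,-10)
river: ρ → (-10,58,50)
river: ρ → (50,42,-18)
river: ρ → (-18,66,14)
river: ρ → (14,46,-58)
river: ρ → (-58,70,2)
river: ρ → (2,70,-58)
river: ρ → (-58,46,14)
river: ρ → (14,66,-18)
river: ρ → (-18,42,50)
river: ρ → (50,58,-10)
river: ρ → (-10,62,38)
river: ρ → (38,14,-34)
river: ρ → (-34,54,18)
river: ρ → (18,54,-34)
river: ρ → (-34,14,38)
closes: descent 0, river 16
min |a| on river = 2

2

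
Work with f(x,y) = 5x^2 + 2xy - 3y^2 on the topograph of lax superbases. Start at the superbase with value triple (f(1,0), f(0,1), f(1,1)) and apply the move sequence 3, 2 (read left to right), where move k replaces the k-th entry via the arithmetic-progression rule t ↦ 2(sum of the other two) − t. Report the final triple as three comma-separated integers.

start (5,-3,4) = (f(1,0),f(0,1),f(1,1))
replace slot 3: 2·(5+(-3)) − 4 = 0 → (5,-3,0)
replace slot 2: 2·(5+0) − (-3) = 13 → (5,13,0)

5,13,0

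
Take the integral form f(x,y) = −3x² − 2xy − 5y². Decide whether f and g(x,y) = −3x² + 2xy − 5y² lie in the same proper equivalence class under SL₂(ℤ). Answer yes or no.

D₁ = -56, D₂ = -56
f is negative-definite; reduce −f:
−f: reduced (well bottom): (3,2,5) with a≤c, −a<b≤a
flip sign back: reduced form of f is (-3,-2,-5)
g is negative-definite; reduce −g:
−g: reduced (well bottom): (3,-2,5) with a≤c, −a<b≤a
flip sign back: reduced form of g is (-3,2,-5)
reduced forms (-3, -2, -5) vs (-3, 2, -5) ⇒ inequivalent

no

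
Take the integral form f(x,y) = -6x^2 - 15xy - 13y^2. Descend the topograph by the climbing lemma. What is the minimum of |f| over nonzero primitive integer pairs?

translate: b→3 (≡15 mod 12), so (6,15,13)→(6,3,4)
flip: (6,3,4)→(4,-3,6)
reduced (well bottom): (4,-3,6) with a≤c, −a<b≤a
well minimum |f| = |-4| = 4 (negative-definite)

4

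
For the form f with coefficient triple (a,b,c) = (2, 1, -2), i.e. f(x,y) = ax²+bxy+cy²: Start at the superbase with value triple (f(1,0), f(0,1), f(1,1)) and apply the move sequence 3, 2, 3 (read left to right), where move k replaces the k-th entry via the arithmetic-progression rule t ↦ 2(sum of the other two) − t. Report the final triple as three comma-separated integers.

start (2,-2,1) = (f(1,0),f(0,1),f(1,1))
replace slot 3: 2·(2+(-2)) − 1 = -1 → (2,-2,-1)
replace slot 2: 2·(2+(-1)) − (-2) = 4 → (2,4,-1)
replace slot 3: 2·(2+4) − (-1) = 13 → (2,4,13)

2,4,13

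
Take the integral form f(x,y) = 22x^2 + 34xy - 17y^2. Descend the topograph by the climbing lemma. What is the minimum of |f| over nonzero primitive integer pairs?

river: ρ → (-17,34,22)
river: ρ → (22,10,-29)
river: ρ → (-29,48,3)
river: ρ → (3,48,-29)
river: ρ → (-29,10,22)
river: ρ → (22,34,-17)
closes: descent 0, river 6
min |a| on river = 3

3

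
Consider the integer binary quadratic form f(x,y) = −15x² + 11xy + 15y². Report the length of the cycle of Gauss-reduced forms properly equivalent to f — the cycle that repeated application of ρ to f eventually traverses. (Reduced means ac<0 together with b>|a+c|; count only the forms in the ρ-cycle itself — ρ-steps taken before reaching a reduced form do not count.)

D = 1021, ⌊√D⌋ = 31
river: ρ → (15,19,-11)
river: ρ → (-11,25,9)
river: ρ → (9,29,-5)
river: ρ → (-5,31,3)
river: ρ → (3,29,-15)
river: ρ → (-15,31,1)
river: ρ → (1,31,-15)
river: ρ → (-15,29,3)
river: ρ → (3,31,-5)
river: ρ → (-5,29,9)
river: ρ → (9,25,-11)
river: ρ → (-11,19,15)
river: ρ → (15,11,-15)
river: ρ → (-15,19,11)
river: ρ → (11,25,-9)
river: ρ → (-9,29,5)
river: ρ → (5,31,-3)
river: ρ → (-3,29,15)
river: ρ → (15,31,-1)
river: ρ → (-1,31,15)
river: ρ → (15,29,-3)
river: ρ → (-3,31,5)
river: ρ → (5,29,-9)
river: ρ → (-9,25,11)
river: ρ → (11,19,-15)
river: ρ → (-15,11,15)
ρ-cycle length = 26 (tail of 0 descent steps not counted)

26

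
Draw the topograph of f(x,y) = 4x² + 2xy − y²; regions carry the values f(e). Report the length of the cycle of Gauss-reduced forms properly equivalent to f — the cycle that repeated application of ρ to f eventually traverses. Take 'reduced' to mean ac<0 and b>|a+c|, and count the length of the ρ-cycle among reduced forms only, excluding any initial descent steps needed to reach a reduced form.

D = 20, ⌊√D⌋ = 4
descent: ρ → (-1,4,1)  [lands on river]
river: ρ → (1,4,-1)
ρ-cycle length = 2 (tail of 1 descent step not counted)

2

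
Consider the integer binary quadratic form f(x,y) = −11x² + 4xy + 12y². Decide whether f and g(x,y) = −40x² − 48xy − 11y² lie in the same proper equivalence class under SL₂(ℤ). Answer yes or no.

D₁ = 544, D₂ = 544
river cycle of f (length 4): (12, 20, -3), (-3, 22, 5), (5, 18, -11), (-11, 4, 12)
river cycle of g (length 4): (-11, 4, 12), (12, 20, -3), (-3, 22, 5), (5, 18, -11)
cycles coincide ⇒ equivalent

yes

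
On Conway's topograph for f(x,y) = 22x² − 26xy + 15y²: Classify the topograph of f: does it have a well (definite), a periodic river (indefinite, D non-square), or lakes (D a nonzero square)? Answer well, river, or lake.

D = b²−4ac = (-26)² − 4·22·15 = -644
D < 0 ⇒ definite ⇒ every region one sign ⇒ single well

well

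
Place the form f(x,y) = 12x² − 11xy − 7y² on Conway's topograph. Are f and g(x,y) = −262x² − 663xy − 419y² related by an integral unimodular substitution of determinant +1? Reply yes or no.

D₁ = 457, D₂ = 457
river cycle of f (length 46): (-7, 11, 12), (12, 13, -6), (-6, 11, 14), (14, 17, -3), (-3, 19, 8), (8, 13, -9), (-9, 5, 12), (12, 19, -2), (-2, 21, 2), (2, 19, -12), … (36 more)
river cycle of g (length 46): (6, 17, -7), (-7, 11, 12), (12, 13, -6), (-6, 11, 14), (14, 17, -3), (-3, 19, 8), (8, 13, -9), (-9, 5, 12), (12, 19, -2), (-2, 21, 2), … (36 more)
cycles coincide ⇒ equivalent

yes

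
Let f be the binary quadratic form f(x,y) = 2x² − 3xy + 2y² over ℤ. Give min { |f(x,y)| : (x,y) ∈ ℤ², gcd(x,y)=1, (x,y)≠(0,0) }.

translate: b→1 (≡-3 mod 4), so (2,-3,2)→(2,1,1)
flip: (2,1,1)→(1,-1,2)
translate: b→1 (≡-1 mod 2), so (1,-1,2)→(1,1,2)
reduced (well bottom): (1,1,2) with a≤c, −a<b≤a
well minimum = a = 1

1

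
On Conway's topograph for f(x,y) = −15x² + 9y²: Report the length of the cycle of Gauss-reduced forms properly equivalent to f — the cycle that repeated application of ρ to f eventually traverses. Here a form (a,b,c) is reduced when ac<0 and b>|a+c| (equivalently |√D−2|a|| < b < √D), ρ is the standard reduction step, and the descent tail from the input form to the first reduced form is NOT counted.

D = 540, ⌊√D⌋ = 23
descent: ρ → (9,18,-6)  [lands on river]
river: ρ → (-6,18,9)
ρ-cycle length = 2 (tail of 1 descent step not counted)

2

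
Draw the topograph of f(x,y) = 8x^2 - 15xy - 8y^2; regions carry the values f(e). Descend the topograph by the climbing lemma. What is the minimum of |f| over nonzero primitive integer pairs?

descent: ρ → (-8,15,8)  [lands on river]
river: ρ → (8,17,-6)
river: ρ → (-6,19,5)
river: ρ → (5,21,-2)
river: ρ → (-2,19,15)
river: ρ → (15,11,-6)
river: ρ → (-6,13,13)
river: ρ → (13,13,-6)
river: ρ → (-6,11,15)
river: ρ → (15,19,-2)
river: ρ → (-2,21,5)
river: ρ → (5,19,-6)
river: ρ → (-6,17,8)
river: ρ → (8,15,-8)
river: ρ → (-8,17,6)
river: ρ → (6,19,-5)
river: ρ → (-5,21,2)
river: ρ → (2,19,-15)
river: ρ → (-15,11,6)
river: ρ → (6,13,-13)
river: ρ → (-13,13,6)
river: ρ → (6,11,-15)
river: ρ → (-15,19,2)
river: ρ → (2,21,-5)
river: ρ → (-5,19,6)
river: ρ → (6,17,-8)
closes: descent 1, river 26
min |a| on river = 2

2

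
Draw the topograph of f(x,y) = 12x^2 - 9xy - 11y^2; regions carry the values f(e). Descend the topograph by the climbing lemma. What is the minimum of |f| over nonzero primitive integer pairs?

descent: ρ → (-11,9,12)  [lands on river]
river: ρ → (12,15,-8)
river: ρ → (-8,17,10)
river: ρ → (10,23,-2)
river: ρ → (-2,21,21)
river: ρ → (21,21,-2)
river: ρ → (-2,23,10)
river: ρ → (10,17,-8)
river: ρ → (-8,15,12)
river: ρ → (12,9,-11)
river: ρ → (-11,13,10)
river: ρ → (10,7,-14)
river: ρ → (-14,21,3)
river: ρ → (3,21,-14)
river: ρ → (-14,7,10)
river: ρ → (10,13,-11)
closes: descent 1, river 16
min |a| on river = 2

2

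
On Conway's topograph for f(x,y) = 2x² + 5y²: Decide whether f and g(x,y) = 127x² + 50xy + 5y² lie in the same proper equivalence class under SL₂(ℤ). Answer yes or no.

D₁ = -40, D₂ = -40
f: reduced (well bottom): (2,0,5) with a≤c, −a<b≤a
g: flip: (127,50,5)→(5,-50,127)
g: translate: b→0 (≡-50 mod 10), so (5,-50,127)→(5,0,2)
g: flip: (5,0,2)→(2,0,5)
g: reduced (well bottom): (2,0,5) with a≤c, −a<b≤a
reduced forms (2, 0, 5) vs (2, 0, 5) ⇒ equivalent

yes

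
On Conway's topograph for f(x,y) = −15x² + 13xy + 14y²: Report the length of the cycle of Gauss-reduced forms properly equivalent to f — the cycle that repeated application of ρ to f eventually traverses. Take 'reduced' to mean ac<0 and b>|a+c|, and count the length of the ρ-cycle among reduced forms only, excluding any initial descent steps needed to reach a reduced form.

D = 1009, ⌊√D⌋ = 31
river: ρ → (14,15,-14)
river: ρ → (-14,13,15)
river: ρ → (15,17,-12)
river: ρ → (-12,31,1)
river: ρ → (1,31,-12)
river: ρ → (-12,17,15)
river: ρ → (15,13,-14)
river: ρ → (-14,15,14)
river: ρ → (14,13,-15)
river: ρ → (-15,17,12)
river: ρ → (12,31,-1)
river: ρ → (-1,31,12)
river: ρ → (12,17,-15)
river: ρ → (-15,13,14)
ρ-cycle length = 14 (tail of 0 descent steps not counted)

14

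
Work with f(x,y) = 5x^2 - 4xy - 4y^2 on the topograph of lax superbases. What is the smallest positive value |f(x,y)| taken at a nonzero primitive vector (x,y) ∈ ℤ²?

descent: ρ → (-4,4,5)  [lands on river]
river: ρ → (5,6,-3)
river: ρ → (-3,6,5)
river: ρ → (5,4,-4)
closes: descent 1, river 4
min |a| on river = 3

3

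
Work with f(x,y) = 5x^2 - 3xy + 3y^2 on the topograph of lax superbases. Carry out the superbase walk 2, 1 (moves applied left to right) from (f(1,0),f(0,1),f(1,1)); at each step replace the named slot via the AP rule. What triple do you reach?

start (5,3,5) = (f(1,0),f(0,1),f(1,1))
replace slot 2: 2·(5+5) − 3 = 17 → (5,17,5)
replace slot 1: 2·(17+5) − 5 = 39 → (39,17,5)

39,17,5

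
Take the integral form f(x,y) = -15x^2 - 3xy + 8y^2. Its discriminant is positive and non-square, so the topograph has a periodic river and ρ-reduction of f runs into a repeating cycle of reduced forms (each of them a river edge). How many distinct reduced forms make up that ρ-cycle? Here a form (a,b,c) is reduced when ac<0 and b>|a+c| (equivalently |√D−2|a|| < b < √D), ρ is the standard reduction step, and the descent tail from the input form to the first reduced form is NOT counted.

D = 489, ⌊√D⌋ = 22
descent: ρ → (8,19,-4)  [lands on river]
river: ρ → (-4,21,3)
river: ρ → (3,21,-4)
river: ρ → (-4,19,8)
river: ρ → (8,13,-10)
river: ρ → (-10,7,11)
river: ρ → (11,15,-6)
river: ρ → (-6,21,2)
river: ρ → (2,19,-16)
river: ρ → (-16,13,5)
river: ρ → (5,17,-10)
river: ρ → (-10,3,12)
river: ρ → (12,21,-1)
river: ρ → (-1,21,12)
river: ρ → (12,3,-10)
river: ρ → (-10,17,5)
river: ρ → (5,13,-16)
river: ρ → (-16,19,2)
river: ρ → (2,21,-6)
river: ρ → (-6,15,11)
river: ρ → (11,7,-10)
river: ρ → (-10,13,8)
ρ-cycle length = 22 (tail of 1 descent step not counted)

22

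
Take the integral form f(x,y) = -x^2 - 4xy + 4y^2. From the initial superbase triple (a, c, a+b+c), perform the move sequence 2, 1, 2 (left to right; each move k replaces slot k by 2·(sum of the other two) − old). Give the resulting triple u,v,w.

start (-1,4,-1) = (f(1,0),f(0,1),f(1,1))
replace slot 2: 2·((-1)+(-1)) − 4 = -8 → (-1,-8,-1)
replace slot 1: 2·((-8)+(-1)) − (-1) = -17 → (-17,-8,-1)
replace slot 2: 2·((-17)+(-1)) − (-8) = -28 → (-17,-28,-1)

-17,-28,-1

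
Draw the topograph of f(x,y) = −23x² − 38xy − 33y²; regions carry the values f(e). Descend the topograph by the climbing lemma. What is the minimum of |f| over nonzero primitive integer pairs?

translate: b→-8 (≡38 mod 46), so (23,38,33)→(23,-8,18)
flip: (23,-8,18)→(18,8,23)
reduced (well bottom): (18,8,23) with a≤c, −a<b≤a
well minimum |f| = |-18| = 18 (negative-definite)

18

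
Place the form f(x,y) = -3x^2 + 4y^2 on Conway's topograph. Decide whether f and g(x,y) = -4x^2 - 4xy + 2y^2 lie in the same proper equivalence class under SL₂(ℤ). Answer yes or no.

D₁ = 48, D₂ = 48
river cycle of f (length 2): (-3, 6, 1), (1, 6, -3)
river cycle of g (length 2): (2, 4, -4), (-4, 4, 2)
cycles differ ⇒ inequivalent

no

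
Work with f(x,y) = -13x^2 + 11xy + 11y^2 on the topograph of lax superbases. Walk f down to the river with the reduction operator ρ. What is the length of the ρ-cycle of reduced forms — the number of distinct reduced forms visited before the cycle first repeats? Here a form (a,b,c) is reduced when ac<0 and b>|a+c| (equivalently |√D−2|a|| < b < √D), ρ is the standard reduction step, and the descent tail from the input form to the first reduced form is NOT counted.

D = 693, ⌊√D⌋ = 26
river: ρ → (11,11,-13)
river: ρ → (-13,15,9)
river: ρ → (9,21,-7)
river: ρ → (-7,21,9)
river: ρ → (9,15,-13)
river: ρ → (-13,11,11)
ρ-cycle length = 6 (tail of 0 descent steps not counted)

6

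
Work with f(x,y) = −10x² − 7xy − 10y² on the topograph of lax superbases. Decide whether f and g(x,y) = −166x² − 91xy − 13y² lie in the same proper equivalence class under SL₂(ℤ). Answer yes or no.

D₁ = -351, D₂ = -351
f is negative-definite; reduce −f:
−f: reduced (well bottom): (10,7,10) with a≤c, −a<b≤a
flip sign back: reduced form of f is (-10,-7,-10)
g is negative-definite; reduce −g:
−g: flip: (166,91,13)→(13,-91,166)
−g: translate: b→13 (≡-91 mod 26), so (13,-91,166)→(13,13,10)
−g: flip: (13,13,10)→(10,-13,13)
−g: translate: b→7 (≡-13 mod 20), so (10,-13,13)→(10,7,10)
−g: reduced (well bottom): (10,7,10) with a≤c, −a<b≤a
flip sign back: reduced form of g is (-10,-7,-10)
reduced forms (-10, -7, -10) vs (-10, -7, -10) ⇒ equivalent

yes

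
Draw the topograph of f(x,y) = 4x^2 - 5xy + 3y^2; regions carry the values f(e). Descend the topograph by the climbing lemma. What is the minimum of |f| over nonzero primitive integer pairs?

translate: b→3 (≡-5 mod 8), so (4,-5,3)→(4,3,2)
flip: (4,3,2)→(2,-3,4)
translate: b→1 (≡-3 mod 4), so (2,-3,4)→(2,1,3)
reduced (well bottom): (2,1,3) with a≤c, −a<b≤a
well minimum = a = 2

2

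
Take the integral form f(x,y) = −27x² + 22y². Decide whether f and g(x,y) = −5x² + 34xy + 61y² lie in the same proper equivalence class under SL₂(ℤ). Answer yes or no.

D₁ = 2376, D₂ = 2376
river cycle of f (length 14): (22, 44, -5), (-5, 46, 13), (13, 32, -26), (-26, 20, 19), (19, 18, -27), (-27, 36, 10), (10, 44, -11), (-11, 44, 10), (10, 36, -27), (-27, 18, 19), … (4 more)
river cycle of g (length 14): (-5, 44, 22), (22, 44, -5), (-5, 46, 13), (13, 32, -26), (-26, 20, 19), (19, 18, -27), (-27, 36, 10), (10, 44, -11), (-11, 44, 10), (10, 36, -27), … (4 more)
cycles coincide ⇒ equivalent

yes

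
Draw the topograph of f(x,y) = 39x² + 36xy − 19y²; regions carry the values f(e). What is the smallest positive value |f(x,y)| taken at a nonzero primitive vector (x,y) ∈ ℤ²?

river: ρ → (-19,40,35)
river: ρ → (35,30,-24)
river: ρ → (-24,18,41)
river: ρ → (41,64,-1)
river: ρ → (-1,64,41)
river: ρ → (41,18,-24)
river: ρ → (-24,30,35)
river: ρ → (35,40,-19)
river: ρ → (-19,36,39)
river: ρ → (39,42,-16)
river: ρ → (-16,54,21)
river: ρ → (21,30,-40)
river: ρ → (-40,50,11)
river: ρ → (11,60,-15)
river: ρ → (-15,60,11)
river: ρ → (11,50,-40)
river: ρ → (-40,30,21)
river: ρ → (21,54,-16)
river: ρ → (-16,42,39)
river: ρ → (39,36,-19)
closes: descent 0, river 20
min |a| on river = 1

1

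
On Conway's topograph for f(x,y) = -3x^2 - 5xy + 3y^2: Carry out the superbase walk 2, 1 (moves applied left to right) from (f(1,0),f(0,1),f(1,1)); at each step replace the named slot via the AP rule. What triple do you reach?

start (-3,3,-5) = (f(1,0),f(0,1),f(1,1))
replace slot 2: 2·((-3)+(-5)) − 3 = -19 → (-3,-19,-5)
replace slot 1: 2·((-19)+(-5)) − (-3) = -45 → (-45,-19,-5)

-45,-19,-5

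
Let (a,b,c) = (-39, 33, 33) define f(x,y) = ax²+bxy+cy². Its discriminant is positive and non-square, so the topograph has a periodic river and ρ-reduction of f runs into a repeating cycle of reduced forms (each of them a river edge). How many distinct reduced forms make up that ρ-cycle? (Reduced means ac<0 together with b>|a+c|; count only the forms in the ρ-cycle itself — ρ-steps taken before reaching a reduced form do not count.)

D = 6237, ⌊√D⌋ = 78
river: ρ → (33,33,-39)
river: ρ → (-39,45,27)
river: ρ → (27,63,-21)
river: ρ → (-21,63,27)
river: ρ → (27,45,-39)
river: ρ → (-39,33,33)
ρ-cycle length = 6 (tail of 0 descent steps not counted)

6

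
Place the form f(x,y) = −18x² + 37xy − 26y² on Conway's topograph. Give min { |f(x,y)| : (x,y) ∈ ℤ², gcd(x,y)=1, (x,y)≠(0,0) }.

translate: b→-1 (≡-37 mod 36), so (18,-37,26)→(18,-1,7)
flip: (18,-1,7)→(7,1,18)
reduced (well bottom): (7,1,18) with a≤c, −a<b≤a
well minimum |f| = |-7| = 7 (negative-definite)

7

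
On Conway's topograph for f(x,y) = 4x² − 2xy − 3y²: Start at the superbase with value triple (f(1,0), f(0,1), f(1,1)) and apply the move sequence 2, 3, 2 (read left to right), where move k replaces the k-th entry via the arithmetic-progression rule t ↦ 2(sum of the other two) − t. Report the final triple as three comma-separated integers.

start (4,-3,-1) = (f(1,0),f(0,1),f(1,1))
replace slot 2: 2·(4+(-1)) − (-3) = 9 → (4,9,-1)
replace slot 3: 2·(4+9) − (-1) = 27 → (4,9,27)
replace slot 2: 2·(4+27) − 9 = 53 → (4,53,27)

4,53,27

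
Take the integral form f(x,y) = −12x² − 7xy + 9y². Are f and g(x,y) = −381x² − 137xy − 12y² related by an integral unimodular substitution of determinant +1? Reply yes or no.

D₁ = 481, D₂ = 481
river cycle of f (length 30): (9, 7, -12), (-12, 17, 4), (4, 15, -16), (-16, 17, 3), (3, 19, -10), (-10, 21, 1), (1, 21, -10), (-10, 19, 3), (3, 17, -16), (-16, 15, 4), … (20 more)
river cycle of g (length 30): (-12, 17, 4), (4, 15, -16), (-16, 17, 3), (3, 19, -10), (-10, 21, 1), (1, 21, -10), (-10, 19, 3), (3, 17, -16), (-16, 15, 4), (4, 17, -12), … (20 more)
cycles coincide ⇒ equivalent

yes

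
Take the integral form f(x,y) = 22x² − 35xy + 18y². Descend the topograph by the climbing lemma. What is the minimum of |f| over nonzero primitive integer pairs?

translate: b→9 (≡-35 mod 44), so (22,-35,18)→(22,9,5)
flip: (22,9,5)→(5,-9,22)
translate: b→1 (≡-9 mod 10), so (5,-9,22)→(5,1,18)
reduced (well bottom): (5,1,18) with a≤c, −a<b≤a
well minimum = a = 5

5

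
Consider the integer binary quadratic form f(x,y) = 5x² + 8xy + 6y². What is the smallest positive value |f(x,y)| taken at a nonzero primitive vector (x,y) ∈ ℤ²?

translate: b→-2 (≡8 mod 10), so (5,8,6)→(5,-2,3)
flip: (5,-2,3)→(3,2,5)
reduced (well bottom): (3,2,5) with a≤c, −a<b≤a
well minimum = a = 3

3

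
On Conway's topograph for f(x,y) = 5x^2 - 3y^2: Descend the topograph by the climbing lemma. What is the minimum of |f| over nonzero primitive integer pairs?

descent: ρ → (-3,6,2)  [lands on river]
river: ρ → (2,6,-3)
closes: descent 1, river 2
min |a| on river = 2

2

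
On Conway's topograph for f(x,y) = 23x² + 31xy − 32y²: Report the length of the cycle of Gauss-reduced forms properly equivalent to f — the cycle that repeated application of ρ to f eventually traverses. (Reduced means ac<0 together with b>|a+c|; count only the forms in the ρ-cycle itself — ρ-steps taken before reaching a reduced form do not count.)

D = 3905, ⌊√D⌋ = 62
river: ρ → (-32,33,22)
river: ρ → (22,55,-10)
river: ρ → (-10,45,47)
river: ρ → (47,49,-8)
river: ρ → (-8,47,53)
river: ρ → (53,59,-2)
river: ρ → (-2,61,23)
river: ρ → (23,31,-32)
ρ-cycle length = 8 (tail of 0 descent steps not counted)

8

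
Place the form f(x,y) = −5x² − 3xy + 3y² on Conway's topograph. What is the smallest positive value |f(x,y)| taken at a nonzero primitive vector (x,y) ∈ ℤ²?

descent: ρ → (3,3,-5)  [lands on river]
river: ρ → (-5,7,1)
river: ρ → (1,7,-5)
river: ρ → (-5,3,3)
closes: descent 1, river 4
min |a| on river = 1

1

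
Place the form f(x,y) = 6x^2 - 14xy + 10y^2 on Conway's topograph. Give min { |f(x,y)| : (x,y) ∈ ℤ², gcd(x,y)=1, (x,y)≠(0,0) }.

translate: b→-2 (≡-14 mod 12), so (6,-14,10)→(6,-2,2)
flip: (6,-2,2)→(2,2,6)
reduced (well bottom): (2,2,6) with a≤c, −a<b≤a
well minimum = a = 2

2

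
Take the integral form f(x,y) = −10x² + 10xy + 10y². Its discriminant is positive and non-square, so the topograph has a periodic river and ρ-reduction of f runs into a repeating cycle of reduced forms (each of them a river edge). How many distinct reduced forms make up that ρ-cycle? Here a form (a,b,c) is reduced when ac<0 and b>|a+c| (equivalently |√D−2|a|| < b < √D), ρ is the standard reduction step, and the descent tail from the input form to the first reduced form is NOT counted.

D = 500, ⌊√D⌋ = 22
river: ρ → (10,10,-10)
river: ρ → (-10,10,10)
ρ-cycle length = 2 (tail of 0 descent steps not counted)

2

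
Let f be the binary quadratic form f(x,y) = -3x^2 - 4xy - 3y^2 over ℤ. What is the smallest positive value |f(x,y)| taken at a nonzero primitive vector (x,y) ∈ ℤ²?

translate: b→-2 (≡4 mod 6), so (3,4,3)→(3,-2,2)
flip: (3,-2,2)→(2,2,3)
reduced (well bottom): (2,2,3) with a≤c, −a<b≤a
well minimum |f| = |-2| = 2 (negative-definite)

2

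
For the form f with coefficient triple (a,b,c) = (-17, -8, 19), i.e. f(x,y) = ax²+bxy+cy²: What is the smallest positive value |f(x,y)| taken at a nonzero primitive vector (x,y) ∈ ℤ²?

descent: ρ → (19,8,-17)  [lands on river]
river: ρ → (-17,26,10)
river: ρ → (10,34,-5)
river: ρ → (-5,36,3)
river: ρ → (3,36,-5)
river: ρ → (-5,34,10)
river: ρ → (10,26,-17)
river: ρ → (-17,8,19)
river: ρ → (19,30,-6)
river: ρ → (-6,30,19)
closes: descent 1, river 10
min |a| on river = 3

3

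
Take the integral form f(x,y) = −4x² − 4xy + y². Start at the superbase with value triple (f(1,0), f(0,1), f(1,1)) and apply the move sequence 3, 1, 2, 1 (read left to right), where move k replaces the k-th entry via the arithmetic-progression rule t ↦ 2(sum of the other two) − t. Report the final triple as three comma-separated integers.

start (-4,1,-7) = (f(1,0),f(0,1),f(1,1))
replace slot 3: 2·((-4)+1) − (-7) = 1 → (-4,1,1)
replace slot 1: 2·(1+1) − (-4) = 8 → (8,1,1)
replace slot 2: 2·(8+1) − 1 = 17 → (8,17,1)
replace slot 1: 2·(17+1) − 8 = 28 → (28,17,1)

28,17,1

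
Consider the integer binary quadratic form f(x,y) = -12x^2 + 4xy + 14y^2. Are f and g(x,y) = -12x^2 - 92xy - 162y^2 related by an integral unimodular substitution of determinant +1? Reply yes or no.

D₁ = 688, D₂ = 688
river cycle of f (length 10): (14, 24, -2), (-2, 24, 14), (14, 4, -12), (-12, 20, 6), (6, 16, -18), (-18, 20, 4), (4, 20, -18), (-18, 16, 6), (6, 20, -12), (-12, 4, 14)
river cycle of g (length 10): (-12, 4, 14), (14, 24, -2), (-2, 24, 14), (14, 4, -12), (-12, 20, 6), (6, 16, -18), (-18, 20, 4), (4, 20, -18), (-18, 16, 6), (6, 20, -12)
cycles coincide ⇒ equivalent

yes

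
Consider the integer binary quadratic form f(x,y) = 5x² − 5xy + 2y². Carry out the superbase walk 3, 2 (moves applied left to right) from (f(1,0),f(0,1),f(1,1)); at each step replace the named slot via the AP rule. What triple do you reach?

start (5,2,2) = (f(1,0),f(0,1),f(1,1))
replace slot 3: 2·(5+2) − 2 = 12 → (5,2,12)
replace slot 2: 2·(5+12) − 2 = 32 → (5,32,12)

5,32,12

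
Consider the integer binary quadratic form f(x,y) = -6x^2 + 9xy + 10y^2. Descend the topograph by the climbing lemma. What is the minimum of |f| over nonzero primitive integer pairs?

river: ρ → (10,11,-5)
river: ρ → (-5,9,12)
river: ρ → (12,15,-2)
river: ρ → (-2,17,4)
river: ρ → (4,15,-6)
river: ρ → (-6,9,10)
closes: descent 0, river 6
min |a| on river = 2

2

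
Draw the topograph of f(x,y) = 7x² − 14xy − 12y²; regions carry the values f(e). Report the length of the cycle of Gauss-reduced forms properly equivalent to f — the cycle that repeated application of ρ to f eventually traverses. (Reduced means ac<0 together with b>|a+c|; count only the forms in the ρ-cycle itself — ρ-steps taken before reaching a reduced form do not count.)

D = 532, ⌊√D⌋ = 23
descent: ρ → (-12,14,7)  [lands on river]
river: ρ → (7,14,-12)
river: ρ → (-12,10,9)
river: ρ → (9,8,-13)
river: ρ → (-13,18,4)
river: ρ → (4,22,-3)
river: ρ → (-3,20,11)
river: ρ → (11,2,-12)
river: ρ → (-12,22,1)
river: ρ → (1,22,-12)
river: ρ → (-12,2,11)
river: ρ → (11,20,-3)
river: ρ → (-3,22,4)
river: ρ → (4,18,-13)
river: ρ → (-13,8,9)
river: ρ → (9,10,-12)
ρ-cycle length = 16 (tail of 1 descent step not counted)

16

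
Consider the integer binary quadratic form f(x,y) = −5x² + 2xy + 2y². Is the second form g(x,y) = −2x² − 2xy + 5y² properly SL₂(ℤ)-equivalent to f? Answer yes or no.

D₁ = 44, D₂ = 44
river cycle of f (length 2): (2, 6, -1), (-1, 6, 2)
river cycle of g (length 2): (-2, 6, 1), (1, 6, -2)
cycles differ ⇒ inequivalent

no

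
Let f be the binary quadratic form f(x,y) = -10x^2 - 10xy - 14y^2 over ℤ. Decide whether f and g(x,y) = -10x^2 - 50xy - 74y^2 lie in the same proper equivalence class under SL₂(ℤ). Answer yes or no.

D₁ = -460, D₂ = -460
f is negative-definite; reduce −f:
−f: reduced (well bottom): (10,10,14) with a≤c, −a<b≤a
flip sign back: reduced form of f is (-10,-10,-14)
g is negative-definite; reduce −g:
−g: translate: b→10 (≡50 mod 20), so (10,50,74)→(10,10,14)
−g: reduced (well bottom): (10,10,14) with a≤c, −a<b≤a
flip sign back: reduced form of g is (-10,-10,-14)
reduced forms (-10, -10, -14) vs (-10, -10, -14) ⇒ equivalent

yes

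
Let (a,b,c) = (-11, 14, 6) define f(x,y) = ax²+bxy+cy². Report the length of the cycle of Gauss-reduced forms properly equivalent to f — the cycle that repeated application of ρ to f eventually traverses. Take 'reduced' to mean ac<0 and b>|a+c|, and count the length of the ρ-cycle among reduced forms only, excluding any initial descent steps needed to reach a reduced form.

D = 460, ⌊√D⌋ = 21
river: ρ → (6,10,-15)
river: ρ → (-15,20,1)
river: ρ → (1,20,-15)
river: ρ → (-15,10,6)
river: ρ → (6,14,-11)
river: ρ → (-11,8,9)
river: ρ → (9,10,-10)
river: ρ → (-10,10,9)
river: ρ → (9,8,-11)
river: ρ → (-11,14,6)
ρ-cycle length = 10 (tail of 0 descent steps not counted)

10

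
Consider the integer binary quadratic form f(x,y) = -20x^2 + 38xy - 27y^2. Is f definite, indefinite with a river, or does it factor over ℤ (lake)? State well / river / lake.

D = b²−4ac = 38² − 4·(-20)·(-27) = -716
D < 0 ⇒ definite ⇒ every region one sign ⇒ single well

well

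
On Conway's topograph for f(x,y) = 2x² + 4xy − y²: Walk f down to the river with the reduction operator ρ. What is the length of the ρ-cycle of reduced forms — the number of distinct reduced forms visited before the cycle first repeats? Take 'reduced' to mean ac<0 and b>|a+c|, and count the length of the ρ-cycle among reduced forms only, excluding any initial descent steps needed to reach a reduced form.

D = 24, ⌊√D⌋ = 4
river: ρ → (-1,4,2)
river: ρ → (2,4,-1)
ρ-cycle length = 2 (tail of 0 descent steps not counted)

2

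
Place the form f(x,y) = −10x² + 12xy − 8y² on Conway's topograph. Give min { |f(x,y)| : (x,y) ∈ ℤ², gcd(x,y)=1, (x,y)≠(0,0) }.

translate: b→8 (≡-12 mod 20), so (10,-12,8)→(10,8,6)
flip: (10,8,6)→(6,-8,10)
translate: b→4 (≡-8 mod 12), so (6,-8,10)→(6,4,8)
reduced (well bottom): (6,4,8) with a≤c, −a<b≤a
well minimum |f| = |-6| = 6 (negative-definite)

6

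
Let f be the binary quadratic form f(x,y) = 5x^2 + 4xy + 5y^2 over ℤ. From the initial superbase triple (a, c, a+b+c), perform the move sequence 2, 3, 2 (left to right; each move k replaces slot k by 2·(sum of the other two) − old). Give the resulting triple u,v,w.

start (5,5,14) = (f(1,0),f(0,1),f(1,1))
replace slot 2: 2·(5+14) − 5 = 33 → (5,33,14)
replace slot 3: 2·(5+33) − 14 = 62 → (5,33,62)
replace slot 2: 2·(5+62) − 33 = 101 → (5,101,62)

5,101,62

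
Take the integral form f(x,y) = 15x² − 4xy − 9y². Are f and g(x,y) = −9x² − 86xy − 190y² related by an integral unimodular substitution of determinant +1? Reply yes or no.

D₁ = 556, D₂ = 556
river cycle of f (length 18): (-9, 22, 2), (2, 22, -9), (-9, 14, 10), (10, 6, -13), (-13, 20, 3), (3, 22, -6), (-6, 14, 15), (15, 16, -5), (-5, 14, 18), (18, 22, -1), … (8 more)
river cycle of g (length 18): (-9, 22, 2), (2, 22, -9), (-9, 14, 10), (10, 6, -13), (-13, 20, 3), (3, 22, -6), (-6, 14, 15), (15, 16, -5), (-5, 14, 18), (18, 22, -1), … (8 more)
cycles coincide ⇒ equivalent

yes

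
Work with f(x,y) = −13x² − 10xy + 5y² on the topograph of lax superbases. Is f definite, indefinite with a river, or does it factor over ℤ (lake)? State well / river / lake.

D = b²−4ac = (-10)² − 4·(-13)·5 = 360
D > 0 non-square ⇒ indefinite ⇒ periodic river

river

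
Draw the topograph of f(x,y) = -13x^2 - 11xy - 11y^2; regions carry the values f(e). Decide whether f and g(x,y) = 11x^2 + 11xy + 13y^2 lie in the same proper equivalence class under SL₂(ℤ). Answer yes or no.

D₁ = -451, D₂ = -451
f is negative-definite; reduce −f:
−f: flip: (13,11,11)→(11,-11,13)
−f: translate: b→11 (≡-11 mod 22), so (11,-11,13)→(11,11,13)
−f: reduced (well bottom): (11,11,13) with a≤c, −a<b≤a
flip sign back: reduced form of f is (-11,-11,-13)
g: reduced (well bottom): (11,11,13) with a≤c, −a<b≤a
reduced forms (-11, -11, -13) vs (11, 11, 13) ⇒ inequivalent

no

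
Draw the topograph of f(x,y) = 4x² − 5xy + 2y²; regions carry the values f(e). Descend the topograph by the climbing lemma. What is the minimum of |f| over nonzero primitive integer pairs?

translate: b→3 (≡-5 mod 8), so (4,-5,2)→(4,3,1)
flip: (4,3,1)→(1,-3,4)
translate: b→1 (≡-3 mod 2), so (1,-3,4)→(1,1,2)
reduced (well bottom): (1,1,2) with a≤c, −a<b≤a
well minimum = a = 1

1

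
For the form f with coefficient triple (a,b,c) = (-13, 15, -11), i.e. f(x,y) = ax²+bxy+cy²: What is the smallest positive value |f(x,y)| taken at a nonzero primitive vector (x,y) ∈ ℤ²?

translate: b→11 (≡-15 mod 26), so (13,-15,11)→(13,11,9)
flip: (13,11,9)→(9,-11,13)
translate: b→7 (≡-11 mod 18), so (9,-11,13)→(9,7,11)
reduced (well bottom): (9,7,11) with a≤c, −a<b≤a
well minimum |f| = |-9| = 9 (negative-definite)

9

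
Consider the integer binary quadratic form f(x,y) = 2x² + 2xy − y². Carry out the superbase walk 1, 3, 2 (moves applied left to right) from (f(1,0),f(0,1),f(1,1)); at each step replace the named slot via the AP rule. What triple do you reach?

start (2,-1,3) = (f(1,0),f(0,1),f(1,1))
replace slot 1: 2·((-1)+3) − 2 = 2 → (2,-1,3)
replace slot 3: 2·(2+(-1)) − 3 = -1 → (2,-1,-1)
replace slot 2: 2·(2+(-1)) − (-1) = 3 → (2,3,-1)

2,3,-1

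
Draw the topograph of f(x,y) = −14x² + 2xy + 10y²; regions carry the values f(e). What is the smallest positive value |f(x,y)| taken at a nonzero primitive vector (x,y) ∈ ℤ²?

descent: ρ → (10,18,-6)  [lands on river]
river: ρ → (-6,18,10)
river: ρ → (10,22,-2)
river: ρ → (-2,22,10)
closes: descent 1, river 4
min |a| on river = 2

2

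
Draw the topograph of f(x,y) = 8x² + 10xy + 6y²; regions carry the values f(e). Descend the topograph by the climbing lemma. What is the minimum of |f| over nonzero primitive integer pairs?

translate: b→-6 (≡10 mod 16), so (8,10,6)→(8,-6,4)
flip: (8,-6,4)→(4,6,8)
translate: b→-2 (≡6 mod 8), so (4,6,8)→(4,-2,6)
reduced (well bottom): (4,-2,6) with a≤c, −a<b≤a
well minimum = a = 4

4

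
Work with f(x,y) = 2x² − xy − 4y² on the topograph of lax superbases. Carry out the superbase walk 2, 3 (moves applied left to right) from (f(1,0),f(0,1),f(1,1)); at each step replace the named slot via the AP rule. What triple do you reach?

start (2,-4,-3) = (f(1,0),f(0,1),f(1,1))
replace slot 2: 2·(2+(-3)) − (-4) = 2 → (2,2,-3)
replace slot 3: 2·(2+2) − (-3) = 11 → (2,2,11)

2,2,11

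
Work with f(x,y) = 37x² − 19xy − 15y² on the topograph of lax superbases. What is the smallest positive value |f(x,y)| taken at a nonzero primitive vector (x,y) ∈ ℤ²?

descent: ρ → (-15,49,3)  [lands on river]
river: ρ → (3,47,-31)
river: ρ → (-31,15,19)
river: ρ → (19,23,-27)
river: ρ → (-27,31,15)
river: ρ → (15,29,-29)
river: ρ → (-29,29,15)
river: ρ → (15,31,-27)
river: ρ → (-27,23,19)
river: ρ → (19,15,-31)
river: ρ → (-31,47,3)
river: ρ → (3,49,-15)
river: ρ → (-15,41,15)
river: ρ → (15,49,-3)
river: ρ → (-3,47,31)
river: ρ → (31,15,-19)
river: ρ → (-19,23,27)
river: ρ → (27,31,-15)
river: ρ → (-15,29,29)
river: ρ → (29,29,-15)
river: ρ → (-15,31,27)
river: ρ → (27,23,-19)
river: ρ → (-19,15,31)
river: ρ → (31,47,-3)
river: ρ → (-3,49,15)
river: ρ → (15,41,-15)
closes: descent 1, river 26
min |a| on river = 3

3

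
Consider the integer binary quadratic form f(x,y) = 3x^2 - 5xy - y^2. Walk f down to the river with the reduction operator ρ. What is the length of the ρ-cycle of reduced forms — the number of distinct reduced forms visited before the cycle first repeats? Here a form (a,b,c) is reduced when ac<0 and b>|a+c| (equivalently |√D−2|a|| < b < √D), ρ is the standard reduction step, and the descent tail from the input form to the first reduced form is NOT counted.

D = 37, ⌊√D⌋ = 6
descent: ρ → (-1,5,3)  [lands on river]
river: ρ → (3,1,-3)
river: ρ → (-3,5,1)
river: ρ → (1,5,-3)
river: ρ → (-3,1,3)
river: ρ → (3,5,-1)
ρ-cycle length = 6 (tail of 1 descent step not counted)

6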